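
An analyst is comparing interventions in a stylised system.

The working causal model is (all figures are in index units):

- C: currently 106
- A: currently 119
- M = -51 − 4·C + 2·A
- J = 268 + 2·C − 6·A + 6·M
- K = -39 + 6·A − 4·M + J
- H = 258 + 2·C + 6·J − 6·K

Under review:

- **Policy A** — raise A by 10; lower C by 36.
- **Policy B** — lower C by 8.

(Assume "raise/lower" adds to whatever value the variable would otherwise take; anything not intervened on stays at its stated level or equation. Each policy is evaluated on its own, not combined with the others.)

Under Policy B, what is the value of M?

Policy B (C − 8):
  C = 106 − 8 = 98
  A = 119
  M = -51 − 4·98 + 2·119 = -205

-205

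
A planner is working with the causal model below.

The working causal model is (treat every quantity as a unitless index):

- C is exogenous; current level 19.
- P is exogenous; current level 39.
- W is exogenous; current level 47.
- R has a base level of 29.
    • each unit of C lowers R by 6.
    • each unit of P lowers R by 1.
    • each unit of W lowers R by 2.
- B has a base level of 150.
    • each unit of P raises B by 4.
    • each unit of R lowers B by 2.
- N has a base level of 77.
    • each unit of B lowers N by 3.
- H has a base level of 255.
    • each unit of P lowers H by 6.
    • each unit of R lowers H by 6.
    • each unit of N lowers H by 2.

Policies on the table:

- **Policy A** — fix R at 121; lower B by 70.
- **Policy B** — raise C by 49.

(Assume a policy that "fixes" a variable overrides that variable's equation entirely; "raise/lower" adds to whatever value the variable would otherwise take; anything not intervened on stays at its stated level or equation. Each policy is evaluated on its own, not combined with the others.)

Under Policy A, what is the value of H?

-895

Policy A (R := 121, B − 70):
  C = 19
  P = 39
  W = 47
  R = 121
  B = 150 + 4·39 − 2·121 (−70 from intervention) = -6
  N = 77 − 3·(-6) = 95
  H = 255 − 6·39 − 6·121 − 2·95 = -895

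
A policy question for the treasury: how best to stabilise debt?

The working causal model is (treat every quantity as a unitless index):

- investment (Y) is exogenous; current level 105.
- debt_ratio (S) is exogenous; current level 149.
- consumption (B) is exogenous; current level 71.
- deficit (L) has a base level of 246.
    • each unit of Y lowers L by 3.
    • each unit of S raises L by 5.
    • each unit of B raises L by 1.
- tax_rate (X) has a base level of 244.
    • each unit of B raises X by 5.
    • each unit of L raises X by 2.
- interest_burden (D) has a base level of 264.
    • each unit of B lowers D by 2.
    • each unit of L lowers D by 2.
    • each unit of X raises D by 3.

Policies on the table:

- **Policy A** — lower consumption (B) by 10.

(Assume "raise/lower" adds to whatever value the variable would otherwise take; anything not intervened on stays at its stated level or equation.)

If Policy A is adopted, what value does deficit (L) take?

Policy A (B − 10):
  Y = 105
  S = 149
  B = 71 − 10 = 61
  L = 246 − 3·105 + 5·149 + 61 = 737

737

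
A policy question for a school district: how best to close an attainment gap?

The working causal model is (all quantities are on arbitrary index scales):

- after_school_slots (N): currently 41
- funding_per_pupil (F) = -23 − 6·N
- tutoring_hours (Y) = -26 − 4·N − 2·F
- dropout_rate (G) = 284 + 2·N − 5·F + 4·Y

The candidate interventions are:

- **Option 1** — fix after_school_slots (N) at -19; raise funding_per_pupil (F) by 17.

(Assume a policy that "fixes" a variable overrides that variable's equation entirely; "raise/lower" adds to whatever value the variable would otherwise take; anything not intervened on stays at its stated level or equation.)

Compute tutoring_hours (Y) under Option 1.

Option 1 (N := -19, F + 17):
  N = -19
  F = -23 − 6·(-19) (+17 from intervention) = 108
  Y = -26 − 4·(-19) − 2·108 = -166

-166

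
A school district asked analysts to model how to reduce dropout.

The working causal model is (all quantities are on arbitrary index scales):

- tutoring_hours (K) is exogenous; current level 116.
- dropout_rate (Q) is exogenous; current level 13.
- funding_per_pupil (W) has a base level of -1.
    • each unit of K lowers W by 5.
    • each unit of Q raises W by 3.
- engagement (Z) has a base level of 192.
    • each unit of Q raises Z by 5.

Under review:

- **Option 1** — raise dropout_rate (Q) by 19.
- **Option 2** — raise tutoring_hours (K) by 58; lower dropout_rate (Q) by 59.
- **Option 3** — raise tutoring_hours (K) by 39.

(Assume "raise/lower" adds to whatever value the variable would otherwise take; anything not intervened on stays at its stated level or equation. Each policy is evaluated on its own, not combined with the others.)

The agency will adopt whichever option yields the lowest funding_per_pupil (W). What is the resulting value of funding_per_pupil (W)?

Option 1 (Q + 19):
  K = 116
  Q = 13 + 19 = 32
  W = -1 − 5·116 + 3·32 = -485
Option 2 (K + 58, Q − 59):
  K = 116 + 58 = 174
  Q = 13 − 59 = -46
  W = -1 − 5·174 + 3·(-46) = -1009
Option 3 (K + 39):
  K = 116 + 39 = 155
  Q = 13
  W = -1 − 5·155 + 3·13 = -737
Comparing — Option 1: W=-485, Option 2: W=-1009, Option 3: W=-737. Lowest is -1009 (Option 2).

-1009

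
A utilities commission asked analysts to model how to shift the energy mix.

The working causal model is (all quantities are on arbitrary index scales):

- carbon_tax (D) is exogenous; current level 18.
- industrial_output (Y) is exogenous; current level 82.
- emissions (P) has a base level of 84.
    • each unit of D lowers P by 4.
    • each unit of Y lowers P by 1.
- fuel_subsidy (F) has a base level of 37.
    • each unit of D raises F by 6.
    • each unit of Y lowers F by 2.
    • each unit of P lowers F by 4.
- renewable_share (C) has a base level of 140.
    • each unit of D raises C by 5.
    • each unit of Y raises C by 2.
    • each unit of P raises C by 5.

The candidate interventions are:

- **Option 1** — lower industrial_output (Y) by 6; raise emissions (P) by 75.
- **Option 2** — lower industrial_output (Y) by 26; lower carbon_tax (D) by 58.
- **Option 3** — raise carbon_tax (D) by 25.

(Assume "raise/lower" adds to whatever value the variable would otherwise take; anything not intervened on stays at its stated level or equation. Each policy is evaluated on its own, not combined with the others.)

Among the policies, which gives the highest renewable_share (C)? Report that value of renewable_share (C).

Option 1 (Y − 6, P + 75):
  D = 18
  Y = 82 − 6 = 76
  P = 84 − 4·18 − 76 (+75 from intervention) = 11
  C = 140 + 5·18 + 2·76 + 5·11 = 437
Option 2 (Y − 26, D − 58):
  D = 18 − 58 = -40
  Y = 82 − 26 = 56
  P = 84 − 4·(-40) − 56 = 188
  C = 140 + 5·(-40) + 2·56 + 5·188 = 992
Option 3 (D + 25):
  D = 18 + 25 = 43
  Y = 82
  P = 84 − 4·43 − 82 = -170
  C = 140 + 5·43 + 2·82 + 5·(-170) = -331
Comparing — Option 1: C=437, Option 2: C=992, Option 3: C=-331. Highest is 992 (Option 2).

992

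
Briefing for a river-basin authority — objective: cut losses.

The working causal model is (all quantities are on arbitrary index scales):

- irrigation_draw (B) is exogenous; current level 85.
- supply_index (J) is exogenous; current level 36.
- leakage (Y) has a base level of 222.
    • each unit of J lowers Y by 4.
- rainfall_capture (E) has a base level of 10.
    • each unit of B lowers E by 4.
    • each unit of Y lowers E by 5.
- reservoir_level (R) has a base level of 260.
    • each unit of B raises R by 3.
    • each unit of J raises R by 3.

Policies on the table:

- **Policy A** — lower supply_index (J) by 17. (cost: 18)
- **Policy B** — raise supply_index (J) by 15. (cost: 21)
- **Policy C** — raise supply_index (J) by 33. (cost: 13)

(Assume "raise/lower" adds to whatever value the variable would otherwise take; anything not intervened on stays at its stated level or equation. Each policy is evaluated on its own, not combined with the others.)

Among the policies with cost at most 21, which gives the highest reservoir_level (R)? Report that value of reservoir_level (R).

722

Policy A (J − 17):
  B = 85
  J = 36 − 17 = 19
  R = 260 + 3·85 + 3·19 = 572
Policy B (J + 15):
  B = 85
  J = 36 + 15 = 51
  R = 260 + 3·85 + 3·51 = 668
Policy C (J + 33):
  B = 85
  J = 36 + 33 = 69
  R = 260 + 3·85 + 3·69 = 722
Comparing — Policy A: R=572, Policy B: R=668, Policy C: R=722. Highest is 722 (Policy C).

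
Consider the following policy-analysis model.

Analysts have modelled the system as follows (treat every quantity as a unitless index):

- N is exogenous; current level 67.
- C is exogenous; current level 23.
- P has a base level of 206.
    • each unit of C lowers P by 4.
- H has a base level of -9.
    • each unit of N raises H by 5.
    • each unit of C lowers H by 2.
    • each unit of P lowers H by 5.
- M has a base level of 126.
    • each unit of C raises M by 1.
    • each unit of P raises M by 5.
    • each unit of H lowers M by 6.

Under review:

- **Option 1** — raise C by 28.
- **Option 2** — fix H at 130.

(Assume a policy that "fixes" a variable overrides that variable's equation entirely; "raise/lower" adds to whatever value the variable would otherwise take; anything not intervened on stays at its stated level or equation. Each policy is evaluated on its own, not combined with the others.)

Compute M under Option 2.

-61

Option 2 (H := 130):
  N = 67
  C = 23
  P = 206 − 4·23 = 114
  H = 130
  M = 126 + 23 + 5·114 − 6·130 = -61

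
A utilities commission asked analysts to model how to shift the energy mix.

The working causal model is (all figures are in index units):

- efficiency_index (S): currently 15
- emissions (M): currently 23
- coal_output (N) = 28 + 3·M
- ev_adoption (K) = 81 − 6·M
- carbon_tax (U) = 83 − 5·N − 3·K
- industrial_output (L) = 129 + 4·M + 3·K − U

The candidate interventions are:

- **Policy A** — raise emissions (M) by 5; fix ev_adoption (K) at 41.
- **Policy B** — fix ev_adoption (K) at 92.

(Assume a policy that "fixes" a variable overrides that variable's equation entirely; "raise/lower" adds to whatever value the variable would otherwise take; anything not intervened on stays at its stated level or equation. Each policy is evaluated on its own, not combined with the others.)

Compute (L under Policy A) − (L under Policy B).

-211

Policy A (M + 5, K := 41):
  M = 23 + 5 = 28
  N = 28 + 3·28 = 112
  K = 41
  U = 83 − 5·112 − 3·41 = -600
  L = 129 + 4·28 + 3·41 − (-600) = 964
Policy B (K := 92):
  M = 23
  N = 28 + 3·23 = 97
  K = 92
  U = 83 − 5·97 − 3·92 = -678
  L = 129 + 4·23 + 3·92 − (-678) = 1175
L: 964 − 1175 = -211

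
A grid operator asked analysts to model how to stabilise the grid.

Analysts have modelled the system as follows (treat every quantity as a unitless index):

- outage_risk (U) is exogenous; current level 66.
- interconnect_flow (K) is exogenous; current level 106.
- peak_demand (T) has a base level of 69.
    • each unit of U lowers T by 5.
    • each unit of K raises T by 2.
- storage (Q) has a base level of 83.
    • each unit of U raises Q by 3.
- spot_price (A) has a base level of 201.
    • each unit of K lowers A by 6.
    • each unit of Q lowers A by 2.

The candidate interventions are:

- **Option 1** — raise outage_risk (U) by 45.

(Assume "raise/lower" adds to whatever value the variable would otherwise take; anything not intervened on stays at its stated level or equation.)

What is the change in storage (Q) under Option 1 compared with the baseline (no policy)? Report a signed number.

135

Baseline:
  U = 66
  Q = 83 + 3·66 = 281
Option 1 (U + 45):
  U = 66 + 45 = 111
  Q = 83 + 3·111 = 416
Change in Q: 416 − 281 = 135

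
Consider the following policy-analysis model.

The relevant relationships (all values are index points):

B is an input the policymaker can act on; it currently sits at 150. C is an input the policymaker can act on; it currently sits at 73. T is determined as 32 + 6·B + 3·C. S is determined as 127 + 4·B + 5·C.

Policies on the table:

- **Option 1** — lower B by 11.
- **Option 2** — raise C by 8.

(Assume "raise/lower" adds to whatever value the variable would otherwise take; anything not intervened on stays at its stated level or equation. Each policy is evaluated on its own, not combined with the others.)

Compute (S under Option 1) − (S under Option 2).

-84

Option 1 (B − 11):
  B = 150 − 11 = 139
  C = 73
  S = 127 + 4·139 + 5·73 = 1048
Option 2 (C + 8):
  B = 150
  C = 73 + 8 = 81
  S = 127 + 4·150 + 5·81 = 1132
S: 1048 − 1132 = -84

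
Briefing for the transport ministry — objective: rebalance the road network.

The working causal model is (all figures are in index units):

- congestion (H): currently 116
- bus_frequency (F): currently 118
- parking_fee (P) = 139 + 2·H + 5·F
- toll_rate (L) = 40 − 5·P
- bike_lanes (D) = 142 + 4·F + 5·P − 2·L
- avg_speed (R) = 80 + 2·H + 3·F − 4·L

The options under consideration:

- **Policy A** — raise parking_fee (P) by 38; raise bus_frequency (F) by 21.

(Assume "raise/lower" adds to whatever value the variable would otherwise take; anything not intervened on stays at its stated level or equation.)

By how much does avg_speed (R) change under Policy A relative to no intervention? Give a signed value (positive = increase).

Baseline:
  H = 116
  F = 118
  P = 139 + 2·116 + 5·118 = 961
  L = 40 − 5·961 = -4765
  R = 80 + 2·116 + 3·118 − 4·(-4765) = 19726
Policy A (P + 38, F + 21):
  H = 116
  F = 118 + 21 = 139
  P = 139 + 2·116 + 5·139 (+38 from intervention) = 1104
  L = 40 − 5·1104 = -5480
  R = 80 + 2·116 + 3·139 − 4·(-5480) = 22649
Change in R: 22649 − 19726 = 2923

2923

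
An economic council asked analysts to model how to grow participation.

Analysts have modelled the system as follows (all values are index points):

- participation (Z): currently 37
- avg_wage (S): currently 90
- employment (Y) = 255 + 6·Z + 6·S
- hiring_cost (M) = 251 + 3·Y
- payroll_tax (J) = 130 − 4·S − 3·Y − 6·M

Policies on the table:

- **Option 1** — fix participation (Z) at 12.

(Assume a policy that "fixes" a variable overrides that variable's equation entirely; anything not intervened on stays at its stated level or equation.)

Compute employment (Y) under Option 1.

867

Option 1 (Z := 12):
  Z = 12
  S = 90
  Y = 255 + 6·12 + 6·90 = 867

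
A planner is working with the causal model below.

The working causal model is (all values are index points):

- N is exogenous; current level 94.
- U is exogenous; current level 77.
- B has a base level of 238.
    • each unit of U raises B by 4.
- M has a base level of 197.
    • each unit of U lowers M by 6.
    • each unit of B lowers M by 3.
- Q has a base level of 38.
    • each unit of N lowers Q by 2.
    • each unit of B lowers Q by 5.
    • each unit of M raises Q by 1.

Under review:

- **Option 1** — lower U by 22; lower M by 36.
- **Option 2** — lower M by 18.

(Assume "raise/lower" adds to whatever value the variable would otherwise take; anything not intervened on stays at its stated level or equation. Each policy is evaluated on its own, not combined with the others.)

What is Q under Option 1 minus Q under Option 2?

818

Option 1 (U − 22, M − 36):
  N = 94
  U = 77 − 22 = 55
  B = 238 + 4·55 = 458
  M = 197 − 6·55 − 3·458 (−36 from intervention) = -1543
  Q = 38 − 2·94 − 5·458 + (-1543) = -3983
Option 2 (M − 18):
  N = 94
  U = 77
  B = 238 + 4·77 = 546
  M = 197 − 6·77 − 3·546 (−18 from intervention) = -1921
  Q = 38 − 2·94 − 5·546 + (-1921) = -4801
Q: -3983 − (-4801) = 818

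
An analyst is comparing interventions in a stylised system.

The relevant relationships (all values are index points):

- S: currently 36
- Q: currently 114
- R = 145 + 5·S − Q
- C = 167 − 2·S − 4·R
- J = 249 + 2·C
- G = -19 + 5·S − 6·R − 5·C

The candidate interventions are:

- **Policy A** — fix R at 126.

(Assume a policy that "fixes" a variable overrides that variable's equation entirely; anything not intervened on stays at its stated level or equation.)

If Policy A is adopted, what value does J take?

Policy A (R := 126):
  S = 36
  Q = 114
  R = 126
  C = 167 − 2·36 − 4·126 = -409
  J = 249 + 2·(-409) = -569

-569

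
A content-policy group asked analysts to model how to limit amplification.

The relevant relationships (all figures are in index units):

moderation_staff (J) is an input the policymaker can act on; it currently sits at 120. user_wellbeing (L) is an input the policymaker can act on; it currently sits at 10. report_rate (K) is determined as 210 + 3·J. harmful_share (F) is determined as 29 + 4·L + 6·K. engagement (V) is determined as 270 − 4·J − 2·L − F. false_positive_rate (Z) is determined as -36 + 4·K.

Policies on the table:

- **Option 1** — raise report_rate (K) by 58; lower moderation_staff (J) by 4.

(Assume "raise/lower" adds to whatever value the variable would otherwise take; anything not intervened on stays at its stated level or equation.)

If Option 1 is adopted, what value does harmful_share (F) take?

3765

Option 1 (K + 58, J − 4):
  J = 120 − 4 = 116
  L = 10
  K = 210 + 3·116 (+58 from intervention) = 616
  F = 29 + 4·10 + 6·616 = 3765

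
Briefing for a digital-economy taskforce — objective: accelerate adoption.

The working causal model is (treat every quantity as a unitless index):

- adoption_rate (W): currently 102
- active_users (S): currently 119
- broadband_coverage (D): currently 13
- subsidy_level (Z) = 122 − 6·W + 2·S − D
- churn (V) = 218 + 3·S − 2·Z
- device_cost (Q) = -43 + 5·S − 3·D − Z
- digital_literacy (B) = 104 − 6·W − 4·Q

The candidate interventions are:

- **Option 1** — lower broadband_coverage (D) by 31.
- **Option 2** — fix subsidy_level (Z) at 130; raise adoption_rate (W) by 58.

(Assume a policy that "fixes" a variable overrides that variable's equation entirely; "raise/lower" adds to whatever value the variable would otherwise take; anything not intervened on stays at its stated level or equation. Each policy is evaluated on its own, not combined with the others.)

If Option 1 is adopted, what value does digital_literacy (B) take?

Option 1 (D − 31):
  W = 102
  S = 119
  D = 13 − 31 = -18
  Z = 122 − 6·102 + 2·119 − (-18) = -234
  Q = -43 + 5·119 − 3·(-18) − (-234) = 840
  B = 104 − 6·102 − 4·840 = -3868

-3868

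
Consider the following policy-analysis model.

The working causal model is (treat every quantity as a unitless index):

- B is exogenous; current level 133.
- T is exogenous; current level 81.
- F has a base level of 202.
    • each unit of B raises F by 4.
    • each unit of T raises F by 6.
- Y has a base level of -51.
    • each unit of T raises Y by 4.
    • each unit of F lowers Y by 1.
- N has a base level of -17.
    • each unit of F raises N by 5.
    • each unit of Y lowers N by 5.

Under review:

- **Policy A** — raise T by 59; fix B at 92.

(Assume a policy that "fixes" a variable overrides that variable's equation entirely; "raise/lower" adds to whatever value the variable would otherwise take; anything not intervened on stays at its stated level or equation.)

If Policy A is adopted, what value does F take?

1410

Policy A (T + 59, B := 92):
  B = 92
  T = 81 + 59 = 140
  F = 202 + 4·92 + 6·140 = 1410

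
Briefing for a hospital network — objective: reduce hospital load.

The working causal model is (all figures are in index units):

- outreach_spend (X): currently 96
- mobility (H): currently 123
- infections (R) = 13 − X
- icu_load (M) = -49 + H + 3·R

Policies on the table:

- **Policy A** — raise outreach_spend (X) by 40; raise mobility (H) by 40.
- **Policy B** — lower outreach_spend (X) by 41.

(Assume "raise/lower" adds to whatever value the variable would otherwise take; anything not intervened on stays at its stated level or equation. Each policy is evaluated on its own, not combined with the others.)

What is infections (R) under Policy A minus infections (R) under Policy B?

-81

Policy A (X + 40, H + 40):
  X = 96 + 40 = 136
  R = 13 − 136 = -123
Policy B (X − 41):
  X = 96 − 41 = 55
  R = 13 − 55 = -42
R: -123 − (-42) = -81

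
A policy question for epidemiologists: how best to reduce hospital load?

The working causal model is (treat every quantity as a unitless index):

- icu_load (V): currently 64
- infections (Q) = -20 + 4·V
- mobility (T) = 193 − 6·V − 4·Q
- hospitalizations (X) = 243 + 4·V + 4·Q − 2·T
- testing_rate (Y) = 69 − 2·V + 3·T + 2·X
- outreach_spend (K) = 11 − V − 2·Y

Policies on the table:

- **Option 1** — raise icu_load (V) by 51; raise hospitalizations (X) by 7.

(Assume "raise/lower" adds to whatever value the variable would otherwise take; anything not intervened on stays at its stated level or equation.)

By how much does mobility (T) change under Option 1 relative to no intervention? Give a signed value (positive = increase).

Baseline:
  V = 64
  Q = -20 + 4·64 = 236
  T = 193 − 6·64 − 4·236 = -1135
Option 1 (V + 51, X + 7):
  V = 64 + 51 = 115
  Q = -20 + 4·115 = 440
  T = 193 − 6·115 − 4·440 = -2257
Change in T: -2257 − (-1135) = -1122

-1122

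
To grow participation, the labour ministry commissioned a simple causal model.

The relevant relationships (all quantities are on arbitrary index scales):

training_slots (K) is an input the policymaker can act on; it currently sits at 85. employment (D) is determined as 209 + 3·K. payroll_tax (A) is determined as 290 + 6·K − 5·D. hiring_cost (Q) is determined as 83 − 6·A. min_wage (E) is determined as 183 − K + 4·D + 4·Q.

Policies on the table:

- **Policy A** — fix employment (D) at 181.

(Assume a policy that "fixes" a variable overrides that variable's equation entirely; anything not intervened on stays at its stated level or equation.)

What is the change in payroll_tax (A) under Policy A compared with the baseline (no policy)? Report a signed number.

Baseline:
  K = 85
  D = 209 + 3·85 = 464
  A = 290 + 6·85 − 5·464 = -1520
Policy A (D := 181):
  K = 85
  D = 181
  A = 290 + 6·85 − 5·181 = -105
Change in A: -105 − (-1520) = 1415

1415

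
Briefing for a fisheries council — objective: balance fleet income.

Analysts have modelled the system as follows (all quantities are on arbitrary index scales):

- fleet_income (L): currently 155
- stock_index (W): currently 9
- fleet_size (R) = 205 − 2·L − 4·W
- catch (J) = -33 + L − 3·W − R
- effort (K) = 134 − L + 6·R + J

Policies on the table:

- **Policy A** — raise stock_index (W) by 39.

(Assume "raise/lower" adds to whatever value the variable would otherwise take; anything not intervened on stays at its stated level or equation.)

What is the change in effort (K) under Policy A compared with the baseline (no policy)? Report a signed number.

-897

Baseline:
  L = 155
  W = 9
  R = 205 − 2·155 − 4·9 = -141
  J = -33 + 155 − 3·9 − (-141) = 236
  K = 134 − 155 + 6·(-141) + 236 = -631
Policy A (W + 39):
  L = 155
  W = 9 + 39 = 48
  R = 205 − 2·155 − 4·48 = -297
  J = -33 + 155 − 3·48 − (-297) = 275
  K = 134 − 155 + 6·(-297) + 275 = -1528
Change in K: -1528 − (-631) = -897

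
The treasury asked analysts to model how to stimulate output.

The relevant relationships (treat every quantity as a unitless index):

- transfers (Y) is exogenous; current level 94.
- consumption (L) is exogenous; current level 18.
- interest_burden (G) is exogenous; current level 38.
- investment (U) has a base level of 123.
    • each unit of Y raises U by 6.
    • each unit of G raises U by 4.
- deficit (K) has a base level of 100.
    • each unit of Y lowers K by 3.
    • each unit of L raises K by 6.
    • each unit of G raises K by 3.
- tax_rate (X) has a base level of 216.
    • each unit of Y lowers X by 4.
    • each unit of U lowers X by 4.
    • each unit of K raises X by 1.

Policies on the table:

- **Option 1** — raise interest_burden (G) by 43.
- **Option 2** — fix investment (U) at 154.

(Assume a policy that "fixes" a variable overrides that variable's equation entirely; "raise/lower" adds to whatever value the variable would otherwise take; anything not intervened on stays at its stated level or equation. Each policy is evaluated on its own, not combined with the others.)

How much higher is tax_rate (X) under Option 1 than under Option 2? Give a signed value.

-3299

Option 1 (G + 43):
  Y = 94
  L = 18
  G = 38 + 43 = 81
  U = 123 + 6·94 + 4·81 = 1011
  K = 100 − 3·94 + 6·18 + 3·81 = 169
  X = 216 − 4·94 − 4·1011 + 169 = -4035
Option 2 (U := 154):
  Y = 94
  L = 18
  G = 38
  U = 154
  K = 100 − 3·94 + 6·18 + 3·38 = 40
  X = 216 − 4·94 − 4·154 + 40 = -736
X: -4035 − (-736) = -3299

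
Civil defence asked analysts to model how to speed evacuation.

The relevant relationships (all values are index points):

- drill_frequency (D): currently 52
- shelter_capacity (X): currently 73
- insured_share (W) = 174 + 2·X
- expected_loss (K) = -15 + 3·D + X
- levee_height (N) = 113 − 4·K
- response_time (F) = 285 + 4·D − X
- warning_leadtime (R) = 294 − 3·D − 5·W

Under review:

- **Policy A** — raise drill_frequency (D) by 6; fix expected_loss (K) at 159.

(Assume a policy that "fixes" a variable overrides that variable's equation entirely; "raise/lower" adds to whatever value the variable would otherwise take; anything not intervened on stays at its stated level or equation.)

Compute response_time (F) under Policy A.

Policy A (D + 6, K := 159):
  D = 52 + 6 = 58
  X = 73
  F = 285 + 4·58 − 73 = 444

444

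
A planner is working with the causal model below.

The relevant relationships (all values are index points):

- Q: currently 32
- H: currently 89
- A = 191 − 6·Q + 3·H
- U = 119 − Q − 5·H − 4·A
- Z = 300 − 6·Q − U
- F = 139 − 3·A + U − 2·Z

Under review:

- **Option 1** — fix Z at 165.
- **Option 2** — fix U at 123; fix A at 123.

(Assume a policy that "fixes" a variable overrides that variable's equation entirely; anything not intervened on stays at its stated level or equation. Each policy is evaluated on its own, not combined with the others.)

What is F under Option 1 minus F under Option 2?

-2334

Option 1 (Z := 165):
  Q = 32
  H = 89
  A = 191 − 6·32 + 3·89 = 266
  U = 119 − 32 − 5·89 − 4·266 = -1422
  Z = 165
  F = 139 − 3·266 + (-1422) − 2·165 = -2411
Option 2 (U := 123, A := 123):
  Q = 32
  H = 89
  A = 123
  U = 123
  Z = 300 − 6·32 − 123 = -15
  F = 139 − 3·123 + 123 − 2·(-15) = -77
F: -2411 − (-77) = -2334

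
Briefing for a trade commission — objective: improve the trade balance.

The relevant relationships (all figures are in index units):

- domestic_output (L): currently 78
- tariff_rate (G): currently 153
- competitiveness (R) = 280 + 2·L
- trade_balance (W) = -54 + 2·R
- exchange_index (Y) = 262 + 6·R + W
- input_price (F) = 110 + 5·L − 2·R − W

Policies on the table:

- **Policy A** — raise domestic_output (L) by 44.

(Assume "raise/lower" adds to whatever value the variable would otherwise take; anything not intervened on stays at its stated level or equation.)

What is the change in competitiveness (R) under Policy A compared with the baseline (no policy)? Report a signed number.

Baseline:
  L = 78
  R = 280 + 2·78 = 436
Policy A (L + 44):
  L = 78 + 44 = 122
  R = 280 + 2·122 = 524
Change in R: 524 − 436 = 88

88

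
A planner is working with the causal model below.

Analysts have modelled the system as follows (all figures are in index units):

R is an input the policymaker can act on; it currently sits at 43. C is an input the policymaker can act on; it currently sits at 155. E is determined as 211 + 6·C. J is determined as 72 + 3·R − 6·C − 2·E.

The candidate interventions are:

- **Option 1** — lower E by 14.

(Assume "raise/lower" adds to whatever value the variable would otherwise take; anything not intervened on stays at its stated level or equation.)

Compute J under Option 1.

Option 1 (E − 14):
  R = 43
  C = 155
  E = 211 + 6·155 (−14 from intervention) = 1127
  J = 72 + 3·43 − 6·155 − 2·1127 = -2983

-2983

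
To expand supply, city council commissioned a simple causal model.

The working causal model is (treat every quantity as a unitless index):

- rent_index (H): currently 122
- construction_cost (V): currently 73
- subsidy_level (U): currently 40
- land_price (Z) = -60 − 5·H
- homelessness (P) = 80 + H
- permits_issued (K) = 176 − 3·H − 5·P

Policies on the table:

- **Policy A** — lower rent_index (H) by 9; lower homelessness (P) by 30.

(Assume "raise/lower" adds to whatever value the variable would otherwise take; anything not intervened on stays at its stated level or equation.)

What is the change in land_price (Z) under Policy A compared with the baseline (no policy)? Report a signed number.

Baseline:
  H = 122
  Z = -60 − 5·122 = -670
Policy A (H − 9, P − 30):
  H = 122 − 9 = 113
  Z = -60 − 5·113 = -625
Change in Z: -625 − (-670) = 45

45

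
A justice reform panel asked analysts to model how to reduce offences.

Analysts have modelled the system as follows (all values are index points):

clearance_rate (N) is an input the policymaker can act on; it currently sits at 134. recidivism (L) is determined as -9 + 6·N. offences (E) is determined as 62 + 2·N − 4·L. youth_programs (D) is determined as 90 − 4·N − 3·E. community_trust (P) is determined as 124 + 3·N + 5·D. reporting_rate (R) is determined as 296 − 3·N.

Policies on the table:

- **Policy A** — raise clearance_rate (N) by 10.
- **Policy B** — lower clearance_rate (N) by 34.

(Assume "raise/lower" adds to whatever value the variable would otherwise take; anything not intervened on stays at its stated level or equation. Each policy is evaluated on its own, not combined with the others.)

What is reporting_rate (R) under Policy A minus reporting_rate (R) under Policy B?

Policy A (N + 10):
  N = 134 + 10 = 144
  R = 296 − 3·144 = -136
Policy B (N − 34):
  N = 134 − 34 = 100
  R = 296 − 3·100 = -4
R: -136 − (-4) = -132

-132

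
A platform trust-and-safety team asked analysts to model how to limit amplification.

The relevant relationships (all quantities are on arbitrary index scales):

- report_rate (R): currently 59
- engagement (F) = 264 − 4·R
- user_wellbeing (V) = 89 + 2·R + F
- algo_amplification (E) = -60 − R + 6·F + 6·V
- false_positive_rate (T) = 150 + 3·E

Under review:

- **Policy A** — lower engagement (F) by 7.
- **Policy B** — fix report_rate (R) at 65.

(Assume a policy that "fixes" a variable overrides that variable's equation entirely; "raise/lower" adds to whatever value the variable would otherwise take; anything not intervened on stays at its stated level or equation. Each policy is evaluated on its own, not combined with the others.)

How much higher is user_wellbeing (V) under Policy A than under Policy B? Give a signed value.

Policy A (F − 7):
  R = 59
  F = 264 − 4·59 (−7 from intervention) = 21
  V = 89 + 2·59 + 21 = 228
Policy B (R := 65):
  R = 65
  F = 264 − 4·65 = 4
  V = 89 + 2·65 + 4 = 223
V: 228 − 223 = 5

5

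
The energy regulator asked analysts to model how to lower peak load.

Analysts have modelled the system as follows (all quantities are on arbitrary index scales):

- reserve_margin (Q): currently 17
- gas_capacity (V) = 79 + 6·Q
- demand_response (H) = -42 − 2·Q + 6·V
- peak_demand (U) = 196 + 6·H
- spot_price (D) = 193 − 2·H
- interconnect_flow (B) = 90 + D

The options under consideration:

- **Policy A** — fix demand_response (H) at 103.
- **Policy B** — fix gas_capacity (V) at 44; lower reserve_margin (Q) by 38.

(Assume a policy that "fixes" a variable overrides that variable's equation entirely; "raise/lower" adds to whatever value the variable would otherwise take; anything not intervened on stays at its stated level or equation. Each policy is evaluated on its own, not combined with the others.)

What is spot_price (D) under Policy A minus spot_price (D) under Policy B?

322

Policy A (H := 103):
  Q = 17
  V = 79 + 6·17 = 181
  H = 103
  D = 193 − 2·103 = -13
Policy B (V := 44, Q − 38):
  Q = 17 − 38 = -21
  V = 44
  H = -42 − 2·(-21) + 6·44 = 264
  D = 193 − 2·264 = -335
D: -13 − (-335) = 322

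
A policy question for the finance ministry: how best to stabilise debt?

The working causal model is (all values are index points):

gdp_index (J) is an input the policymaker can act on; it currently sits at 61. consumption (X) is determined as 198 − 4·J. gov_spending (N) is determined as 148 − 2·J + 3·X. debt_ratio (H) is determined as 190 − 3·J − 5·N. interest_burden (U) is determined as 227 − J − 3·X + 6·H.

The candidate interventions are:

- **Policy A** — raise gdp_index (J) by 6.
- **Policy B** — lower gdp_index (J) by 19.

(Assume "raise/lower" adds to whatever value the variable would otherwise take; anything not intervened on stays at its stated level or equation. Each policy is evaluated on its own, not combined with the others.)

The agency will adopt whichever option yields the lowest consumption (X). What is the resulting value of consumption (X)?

Policy A (J + 6):
  J = 61 + 6 = 67
  X = 198 − 4·67 = -70
Policy B (J − 19):
  J = 61 − 19 = 42
  X = 198 − 4·42 = 30
Comparing — Policy A: X=-70, Policy B: X=30. Lowest is -70 (Policy A).

-70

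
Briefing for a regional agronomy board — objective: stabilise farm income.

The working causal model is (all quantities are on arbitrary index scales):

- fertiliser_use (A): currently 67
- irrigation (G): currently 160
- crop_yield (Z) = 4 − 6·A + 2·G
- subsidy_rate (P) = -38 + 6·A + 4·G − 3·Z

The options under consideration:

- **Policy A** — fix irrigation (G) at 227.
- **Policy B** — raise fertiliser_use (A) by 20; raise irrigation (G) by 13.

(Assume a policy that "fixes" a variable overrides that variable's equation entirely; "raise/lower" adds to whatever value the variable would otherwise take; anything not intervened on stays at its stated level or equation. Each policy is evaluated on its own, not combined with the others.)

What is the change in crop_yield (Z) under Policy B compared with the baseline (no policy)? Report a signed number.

Baseline:
  A = 67
  G = 160
  Z = 4 − 6·67 + 2·160 = -78
Policy B (A + 20, G + 13):
  A = 67 + 20 = 87
  G = 160 + 13 = 173
  Z = 4 − 6·87 + 2·173 = -172
Change in Z: -172 − (-78) = -94

-94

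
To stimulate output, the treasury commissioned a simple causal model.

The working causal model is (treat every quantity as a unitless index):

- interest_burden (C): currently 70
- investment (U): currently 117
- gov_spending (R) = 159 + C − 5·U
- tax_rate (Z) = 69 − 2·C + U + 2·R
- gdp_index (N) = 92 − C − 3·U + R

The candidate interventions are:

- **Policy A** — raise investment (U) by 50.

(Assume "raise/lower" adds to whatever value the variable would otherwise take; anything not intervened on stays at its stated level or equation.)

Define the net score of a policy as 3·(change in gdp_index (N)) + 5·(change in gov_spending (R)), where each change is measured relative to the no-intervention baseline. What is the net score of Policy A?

Baseline:
  C = 70
  U = 117
  R = 159 + 70 − 5·117 = -356
  N = 92 − 70 − 3·117 + (-356) = -685
Policy A (U + 50):
  C = 70
  U = 117 + 50 = 167
  R = 159 + 70 − 5·167 = -606
  N = 92 − 70 − 3·167 + (-606) = -1085
ΔN = -1085 − (-685) = -400; ΔR = -606 − (-356) = -250
Score = 3·(-400) + 5·(-250) = -2450

-2450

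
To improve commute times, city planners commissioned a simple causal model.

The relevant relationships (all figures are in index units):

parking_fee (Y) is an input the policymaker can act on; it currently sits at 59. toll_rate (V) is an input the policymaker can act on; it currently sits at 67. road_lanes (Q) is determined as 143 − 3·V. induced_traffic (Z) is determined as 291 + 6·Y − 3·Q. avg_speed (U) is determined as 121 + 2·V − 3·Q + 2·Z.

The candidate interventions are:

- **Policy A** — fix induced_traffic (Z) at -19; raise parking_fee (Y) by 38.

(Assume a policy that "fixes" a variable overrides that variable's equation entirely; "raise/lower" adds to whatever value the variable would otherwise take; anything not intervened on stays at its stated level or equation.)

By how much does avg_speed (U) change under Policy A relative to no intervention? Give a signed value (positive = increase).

Baseline:
  Y = 59
  V = 67
  Q = 143 − 3·67 = -58
  Z = 291 + 6·59 − 3·(-58) = 819
  U = 121 + 2·67 − 3·(-58) + 2·819 = 2067
Policy A (Z := -19, Y + 38):
  Y = 59 + 38 = 97
  V = 67
  Q = 143 − 3·67 = -58
  Z = -19
  U = 121 + 2·67 − 3·(-58) + 2·(-19) = 391
Change in U: 391 − 2067 = -1676

-1676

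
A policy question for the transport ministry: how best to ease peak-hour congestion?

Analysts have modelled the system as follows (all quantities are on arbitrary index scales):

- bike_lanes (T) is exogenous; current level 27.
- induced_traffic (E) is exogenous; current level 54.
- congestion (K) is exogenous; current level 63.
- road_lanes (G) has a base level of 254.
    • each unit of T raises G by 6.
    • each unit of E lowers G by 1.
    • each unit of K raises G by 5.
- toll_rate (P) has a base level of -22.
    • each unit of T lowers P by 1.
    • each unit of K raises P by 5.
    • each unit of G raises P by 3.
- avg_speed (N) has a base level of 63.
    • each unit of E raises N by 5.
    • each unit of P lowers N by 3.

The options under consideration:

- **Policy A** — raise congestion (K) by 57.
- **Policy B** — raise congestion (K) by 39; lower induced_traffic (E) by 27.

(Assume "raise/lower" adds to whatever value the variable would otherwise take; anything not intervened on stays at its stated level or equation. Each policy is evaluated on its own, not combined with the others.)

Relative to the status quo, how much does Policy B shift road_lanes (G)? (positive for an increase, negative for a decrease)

222

Baseline:
  T = 27
  E = 54
  K = 63
  G = 254 + 6·27 − 54 + 5·63 = 677
Policy B (K + 39, E − 27):
  T = 27
  E = 54 − 27 = 27
  K = 63 + 39 = 102
  G = 254 + 6·27 − 27 + 5·102 = 899
Change in G: 899 − 677 = 222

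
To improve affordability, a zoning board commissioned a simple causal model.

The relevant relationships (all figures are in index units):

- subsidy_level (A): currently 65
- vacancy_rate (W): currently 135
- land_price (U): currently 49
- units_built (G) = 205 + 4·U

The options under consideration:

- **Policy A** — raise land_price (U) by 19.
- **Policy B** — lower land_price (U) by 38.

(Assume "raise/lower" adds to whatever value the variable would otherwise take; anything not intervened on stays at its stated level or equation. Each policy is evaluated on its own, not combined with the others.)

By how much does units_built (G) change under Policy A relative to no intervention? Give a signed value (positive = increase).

Baseline:
  U = 49
  G = 205 + 4·49 = 401
Policy A (U + 19):
  U = 49 + 19 = 68
  G = 205 + 4·68 = 477
Change in G: 477 − 401 = 76

76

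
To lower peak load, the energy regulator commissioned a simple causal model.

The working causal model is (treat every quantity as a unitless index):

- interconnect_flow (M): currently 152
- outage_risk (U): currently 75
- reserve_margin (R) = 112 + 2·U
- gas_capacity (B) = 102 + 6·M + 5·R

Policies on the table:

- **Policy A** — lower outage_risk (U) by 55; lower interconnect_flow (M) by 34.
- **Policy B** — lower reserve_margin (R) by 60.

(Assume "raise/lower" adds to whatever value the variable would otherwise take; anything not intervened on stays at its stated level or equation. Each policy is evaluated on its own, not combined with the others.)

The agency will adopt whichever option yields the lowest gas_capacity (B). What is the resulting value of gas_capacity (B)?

1570

Policy A (U − 55, M − 34):
  M = 152 − 34 = 118
  U = 75 − 55 = 20
  R = 112 + 2·20 = 152
  B = 102 + 6·118 + 5·152 = 1570
Policy B (R − 60):
  M = 152
  U = 75
  R = 112 + 2·75 (−60 from intervention) = 202
  B = 102 + 6·152 + 5·202 = 2024
Comparing — Policy A: B=1570, Policy B: B=2024. Lowest is 1570 (Policy A).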